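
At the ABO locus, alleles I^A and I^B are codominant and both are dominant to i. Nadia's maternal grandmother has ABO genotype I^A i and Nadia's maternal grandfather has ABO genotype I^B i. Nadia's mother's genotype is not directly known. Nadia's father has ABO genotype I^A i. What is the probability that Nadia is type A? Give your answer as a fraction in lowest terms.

Nadia's mother's ABO genotype from I^A i × I^B i: 1/4 I^A I^B, 1/4 I^A i, 1/4 I^B i, 1/4 i i.
Crossing each possibility with the father I^A i and summing P(type A): 1/4·1/2 + 1/4·3/4 + 1/4·1/4 + 1/4·1/2 = 1/2.

1/2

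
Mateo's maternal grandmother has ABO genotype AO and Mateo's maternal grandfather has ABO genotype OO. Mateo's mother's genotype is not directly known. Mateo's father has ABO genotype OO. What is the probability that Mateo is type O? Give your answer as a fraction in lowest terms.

Mateo's mother's ABO genotype from AO × OO: 1/2 AO, 1/2 OO.
Crossing each possibility with the father OO and summing P(type O): 1/2·1/2 + 1/2·1 = 3/4.

3/4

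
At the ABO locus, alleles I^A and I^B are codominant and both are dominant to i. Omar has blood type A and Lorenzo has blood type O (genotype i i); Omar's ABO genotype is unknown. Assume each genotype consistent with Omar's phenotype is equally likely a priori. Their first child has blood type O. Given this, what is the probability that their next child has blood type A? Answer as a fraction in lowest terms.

1/2

Possible genotypes: Omar ∈ {I^A I^A, I^A i}; Lorenzo ∈ {i i}.
Weight each parental genotype pair by prior × P(type-O child):
  I^A i × i i: posterior weight 1; P(next child type A) = 1/2.
Weighted sum = 1/2.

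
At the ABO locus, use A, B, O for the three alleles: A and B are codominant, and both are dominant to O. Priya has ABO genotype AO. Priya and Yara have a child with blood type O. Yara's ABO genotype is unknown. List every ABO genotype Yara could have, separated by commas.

For each candidate genotype of Yara, check whether crossing it with AO can produce every observed child phenotype.
  AA → possible child types {A} ✗
  AB → possible child types {A, B, AB} ✗
  AO → possible child types {O, A} ✓
  BB → possible child types {B, AB} ✗
  BO → possible child types {O, A, B, AB} ✓
  OO → possible child types {O, A} ✓

AO, BO, OO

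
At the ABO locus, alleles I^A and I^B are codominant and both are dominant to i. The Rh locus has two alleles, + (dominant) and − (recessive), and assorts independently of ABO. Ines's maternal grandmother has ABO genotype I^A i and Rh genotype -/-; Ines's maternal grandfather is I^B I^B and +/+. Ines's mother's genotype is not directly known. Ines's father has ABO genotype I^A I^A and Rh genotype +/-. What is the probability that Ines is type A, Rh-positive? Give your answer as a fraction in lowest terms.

3/8

Ines's mother's ABO genotype from I^A i × I^B I^B: 1/2 I^A I^B, 1/2 I^B i.
Crossing each possibility with the father I^A I^A and summing P(type A): 1/2·1/2 + 1/2·1/2 = 1/2.
Similarly for Rh via the mother's Rh distribution: P(Rh+) = 3/4.
Independent loci: 1/2 × 3/4 = 3/8.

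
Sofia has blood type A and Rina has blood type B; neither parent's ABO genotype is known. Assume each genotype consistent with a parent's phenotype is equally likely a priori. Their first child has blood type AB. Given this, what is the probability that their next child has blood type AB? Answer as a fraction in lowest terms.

25/36

Possible genotypes: Sofia ∈ {I^A I^A, I^A i}; Rina ∈ {I^B I^B, I^B i}.
Weight each parental genotype pair by prior × P(type-AB child):
  I^A I^A × I^B I^B: posterior weight 4/9; P(next child type AB) = 1.
  I^A I^A × I^B i: posterior weight 2/9; P(next child type AB) = 1/2.
  I^A i × I^B I^B: posterior weight 2/9; P(next child type AB) = 1/2.
  I^A i × I^B i: posterior weight 1/9; P(next child type AB) = 1/4.
Weighted sum = 25/36.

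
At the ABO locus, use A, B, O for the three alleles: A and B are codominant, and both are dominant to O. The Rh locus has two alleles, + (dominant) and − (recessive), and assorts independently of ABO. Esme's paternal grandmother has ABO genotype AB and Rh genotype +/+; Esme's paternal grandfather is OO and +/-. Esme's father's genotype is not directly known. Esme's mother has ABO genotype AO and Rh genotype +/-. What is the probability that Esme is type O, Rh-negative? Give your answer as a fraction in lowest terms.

1/32

Esme's father's ABO genotype from AB × OO: 1/2 AO, 1/2 BO.
Crossing each possibility with the mother AO and summing P(type O): 1/2·1/4 + 1/2·1/4 = 1/4.
Similarly for Rh via the father's Rh distribution: P(Rh-) = 1/8.
Independent loci: 1/4 × 1/8 = 1/32.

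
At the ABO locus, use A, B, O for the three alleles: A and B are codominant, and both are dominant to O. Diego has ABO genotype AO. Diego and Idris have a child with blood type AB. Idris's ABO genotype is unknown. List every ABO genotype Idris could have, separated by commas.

AB, BB, BO

For each candidate genotype of Idris, check whether crossing it with AO can produce every observed child phenotype.
  AA → possible child types {A} ✗
  AB → possible child types {A, B, AB} ✓
  AO → possible child types {O, A} ✗
  BB → possible child types {B, AB} ✓
  BO → possible child types {O, A, B, AB} ✓
  OO → possible child types {O, A} ✗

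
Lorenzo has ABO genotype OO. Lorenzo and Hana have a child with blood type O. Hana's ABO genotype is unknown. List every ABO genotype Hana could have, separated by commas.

For each candidate genotype of Hana, check whether crossing it with OO can produce every observed child phenotype.
  AA → possible child types {A} ✗
  AB → possible child types {A, B} ✗
  AO → possible child types {O, A} ✓
  BB → possible child types {B} ✗
  BO → possible child types {O, B} ✓
  OO → possible child types {O} ✓

AO, BO, OO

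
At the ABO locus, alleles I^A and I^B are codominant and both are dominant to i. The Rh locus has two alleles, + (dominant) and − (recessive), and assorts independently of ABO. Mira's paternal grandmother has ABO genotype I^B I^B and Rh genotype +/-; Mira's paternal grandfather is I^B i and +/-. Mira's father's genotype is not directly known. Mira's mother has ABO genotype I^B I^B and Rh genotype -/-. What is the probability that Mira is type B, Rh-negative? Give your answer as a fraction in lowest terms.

1/2

Mira's father's ABO genotype from I^B I^B × I^B i: 1/2 I^B I^B, 1/2 I^B i.
Crossing each possibility with the mother I^B I^B and summing P(type B): 1/2·1 + 1/2·1 = 1.
Similarly for Rh via the father's Rh distribution: P(Rh-) = 1/2.
Independent loci: 1 × 1/2 = 1/2.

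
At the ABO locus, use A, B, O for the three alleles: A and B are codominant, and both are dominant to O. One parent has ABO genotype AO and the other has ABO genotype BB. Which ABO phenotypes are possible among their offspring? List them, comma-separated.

Gametes from AO × BB give offspring ABO genotypes AB, BO, i.e. phenotypes B, AB.

B, AB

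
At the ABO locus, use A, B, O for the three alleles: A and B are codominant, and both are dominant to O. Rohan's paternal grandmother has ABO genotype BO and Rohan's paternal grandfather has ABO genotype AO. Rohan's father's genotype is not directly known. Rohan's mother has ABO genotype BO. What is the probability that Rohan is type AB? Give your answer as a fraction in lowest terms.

Rohan's father's ABO genotype from BO × AO: 1/4 AB, 1/4 AO, 1/4 BO, 1/4 OO.
Crossing each possibility with the mother BO and summing P(type AB): 1/4·1/4 + 1/4·1/4 + 1/4·0 + 1/4·0 = 1/8.

1/8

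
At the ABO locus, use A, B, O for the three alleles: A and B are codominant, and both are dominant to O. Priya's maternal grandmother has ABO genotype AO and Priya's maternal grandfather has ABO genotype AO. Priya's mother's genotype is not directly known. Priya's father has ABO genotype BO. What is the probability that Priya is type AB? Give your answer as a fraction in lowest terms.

Priya's mother's ABO genotype from AO × AO: 1/4 AA, 1/2 AO, 1/4 OO.
Crossing each possibility with the father BO and summing P(type AB): 1/4·1/2 + 1/2·1/4 + 1/4·0 = 1/4.

1/4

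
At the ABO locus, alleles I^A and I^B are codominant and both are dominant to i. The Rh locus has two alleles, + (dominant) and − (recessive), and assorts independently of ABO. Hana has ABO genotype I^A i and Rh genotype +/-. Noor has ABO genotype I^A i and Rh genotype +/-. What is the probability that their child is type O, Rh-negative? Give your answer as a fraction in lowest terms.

ABO cross I^A i × I^A i → offspring phenotypes: 1/4 O, 3/4 A.
Rh cross +/- × +/- → 3/4 Rh+, 1/4 Rh-.
Independent loci: P(type O, Rh-negative) = 1/4 × 1/4 = 1/16.

1/16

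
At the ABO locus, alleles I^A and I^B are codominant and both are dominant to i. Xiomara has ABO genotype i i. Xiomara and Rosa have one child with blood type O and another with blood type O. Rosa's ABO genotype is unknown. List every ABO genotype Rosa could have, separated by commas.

I^A i, I^B i, i i

For each candidate genotype of Rosa, check whether crossing it with i i can produce every observed child phenotype.
  I^A I^A → possible child types {A} ✗
  I^A I^B → possible child types {A, B} ✗
  I^A i → possible child types {O, A} ✓
  I^B I^B → possible child types {B} ✗
  I^B i → possible child types {O, B} ✓
  i i → possible child types {O} ✓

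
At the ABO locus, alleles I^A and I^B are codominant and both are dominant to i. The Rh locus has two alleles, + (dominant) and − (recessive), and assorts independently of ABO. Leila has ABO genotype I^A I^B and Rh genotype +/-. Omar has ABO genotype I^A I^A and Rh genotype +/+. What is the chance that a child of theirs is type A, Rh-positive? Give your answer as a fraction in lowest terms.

ABO cross I^A I^B × I^A I^A → offspring phenotypes: 1/2 A, 1/2 AB.
Rh cross +/- × +/+ → 1 Rh+.
Independent loci: P(type A, Rh-positive) = 1/2 × 1 = 1/2.

1/2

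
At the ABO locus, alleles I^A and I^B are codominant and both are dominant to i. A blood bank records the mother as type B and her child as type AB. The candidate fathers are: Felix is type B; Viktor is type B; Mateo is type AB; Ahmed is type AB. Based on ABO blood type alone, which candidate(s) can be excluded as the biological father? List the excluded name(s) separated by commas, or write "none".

Felix, Viktor

A candidate is excluded only if no genotype consistent with his phenotype could produce a type AB child with a type B mother.
Felix (type B): no genotype consistent with that phenotype can produce a type-AB child with a type-B mother.
Viktor (type B): no genotype consistent with that phenotype can produce a type-AB child with a type-B mother.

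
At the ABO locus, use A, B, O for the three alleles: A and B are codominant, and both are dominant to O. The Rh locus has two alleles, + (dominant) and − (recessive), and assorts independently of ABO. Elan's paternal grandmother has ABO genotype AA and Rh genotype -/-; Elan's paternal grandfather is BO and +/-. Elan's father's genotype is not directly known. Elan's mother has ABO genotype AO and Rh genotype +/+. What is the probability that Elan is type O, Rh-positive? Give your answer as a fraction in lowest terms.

1/8

Elan's father's ABO genotype from AA × BO: 1/2 AB, 1/2 AO.
Crossing each possibility with the mother AO and summing P(type O): 1/2·0 + 1/2·1/4 = 1/8.
Similarly for Rh via the father's Rh distribution: P(Rh+) = 1.
Independent loci: 1/8 × 1 = 1/8.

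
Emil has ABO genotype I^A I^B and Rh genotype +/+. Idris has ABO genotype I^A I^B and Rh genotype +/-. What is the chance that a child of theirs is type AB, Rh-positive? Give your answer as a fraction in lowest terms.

1/2

ABO cross I^A I^B × I^A I^B → offspring phenotypes: 1/4 A, 1/4 B, 1/2 AB.
Rh cross +/+ × +/- → 1 Rh+.
Independent loci: P(type AB, Rh-positive) = 1/2 × 1 = 1/2.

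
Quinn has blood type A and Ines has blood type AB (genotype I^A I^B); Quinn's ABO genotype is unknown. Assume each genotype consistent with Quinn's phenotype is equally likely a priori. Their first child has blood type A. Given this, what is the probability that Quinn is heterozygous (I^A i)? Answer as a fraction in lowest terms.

Possible genotypes: Quinn ∈ {I^A I^A, I^A i}; Ines ∈ {I^A I^B}.
Weight each parental genotype pair by prior × P(type-A child):
  I^A I^A × I^A I^B: posterior weight 1/2.
  I^A i × I^A I^B: posterior weight 1/2.
Sum the posterior weight over pairs where Quinn is I^A i: 1/2.

1/2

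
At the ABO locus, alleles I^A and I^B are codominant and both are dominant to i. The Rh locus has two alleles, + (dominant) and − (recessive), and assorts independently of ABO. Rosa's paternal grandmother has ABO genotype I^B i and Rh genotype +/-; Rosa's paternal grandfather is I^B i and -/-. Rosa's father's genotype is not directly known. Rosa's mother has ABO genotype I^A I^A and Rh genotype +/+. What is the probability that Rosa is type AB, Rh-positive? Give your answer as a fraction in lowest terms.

Rosa's father's ABO genotype from I^B i × I^B i: 1/4 I^B I^B, 1/2 I^B i, 1/4 i i.
Crossing each possibility with the mother I^A I^A and summing P(type AB): 1/4·1 + 1/2·1/2 + 1/4·0 = 1/2.
Similarly for Rh via the father's Rh distribution: P(Rh+) = 1.
Independent loci: 1/2 × 1 = 1/2.

1/2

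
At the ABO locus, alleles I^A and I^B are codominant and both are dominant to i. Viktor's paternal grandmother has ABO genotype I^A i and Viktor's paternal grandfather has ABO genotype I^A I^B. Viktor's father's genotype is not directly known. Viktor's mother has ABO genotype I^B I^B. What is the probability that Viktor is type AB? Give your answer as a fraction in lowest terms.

1/2

Viktor's father's ABO genotype from I^A i × I^A I^B: 1/4 I^A I^A, 1/4 I^A I^B, 1/4 I^A i, 1/4 I^B i.
Crossing each possibility with the mother I^B I^B and summing P(type AB): 1/4·1 + 1/4·1/2 + 1/4·1/2 + 1/4·0 = 1/2.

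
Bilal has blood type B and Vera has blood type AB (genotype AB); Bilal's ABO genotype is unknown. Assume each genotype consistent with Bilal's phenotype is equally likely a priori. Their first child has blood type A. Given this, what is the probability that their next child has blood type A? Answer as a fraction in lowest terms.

Possible genotypes: Bilal ∈ {BB, BO}; Vera ∈ {AB}.
Weight each parental genotype pair by prior × P(type-A child):
  BO × AB: posterior weight 1; P(next child type A) = 1/4.
Weighted sum = 1/4.

1/4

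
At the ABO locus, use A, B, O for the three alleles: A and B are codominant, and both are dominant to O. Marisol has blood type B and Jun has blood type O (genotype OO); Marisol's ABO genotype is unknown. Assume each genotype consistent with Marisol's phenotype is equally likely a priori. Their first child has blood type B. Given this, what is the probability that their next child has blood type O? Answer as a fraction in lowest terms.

1/6

Possible genotypes: Marisol ∈ {BB, BO}; Jun ∈ {OO}.
Weight each parental genotype pair by prior × P(type-B child):
  BB × OO: posterior weight 2/3; P(next child type O) = 0.
  BO × OO: posterior weight 1/3; P(next child type O) = 1/2.
Weighted sum = 1/6.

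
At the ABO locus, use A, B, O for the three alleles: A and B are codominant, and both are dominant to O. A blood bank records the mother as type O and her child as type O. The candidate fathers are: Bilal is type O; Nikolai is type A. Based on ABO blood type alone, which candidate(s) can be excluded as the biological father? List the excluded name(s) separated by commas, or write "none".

none

A candidate is excluded only if no genotype consistent with his phenotype could produce a type O child with a type O mother.
Every candidate has at least one consistent genotype combination, so none can be excluded.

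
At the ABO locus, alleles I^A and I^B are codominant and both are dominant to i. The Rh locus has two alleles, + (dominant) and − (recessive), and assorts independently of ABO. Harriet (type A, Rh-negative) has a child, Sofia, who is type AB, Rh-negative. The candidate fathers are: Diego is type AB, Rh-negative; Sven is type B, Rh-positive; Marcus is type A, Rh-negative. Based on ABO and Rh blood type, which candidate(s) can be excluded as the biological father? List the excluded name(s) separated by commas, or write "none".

Marcus

A candidate is excluded only if no genotype consistent with his phenotype could produce a type AB, Rh-negative child with a type A, Rh-negative mother.
Marcus (type A, Rh-): no genotype consistent with that phenotype can produce a type-AB Rh- child with a type-A mother.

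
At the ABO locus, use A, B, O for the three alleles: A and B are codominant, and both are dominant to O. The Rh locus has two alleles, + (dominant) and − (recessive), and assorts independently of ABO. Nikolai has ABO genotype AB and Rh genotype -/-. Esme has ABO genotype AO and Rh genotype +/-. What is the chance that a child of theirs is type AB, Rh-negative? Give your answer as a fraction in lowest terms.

1/8

ABO cross AB × AO → offspring phenotypes: 1/2 A, 1/4 B, 1/4 AB.
Rh cross -/- × +/- → 1/2 Rh+, 1/2 Rh-.
Independent loci: P(type AB, Rh-negative) = 1/4 × 1/2 = 1/8.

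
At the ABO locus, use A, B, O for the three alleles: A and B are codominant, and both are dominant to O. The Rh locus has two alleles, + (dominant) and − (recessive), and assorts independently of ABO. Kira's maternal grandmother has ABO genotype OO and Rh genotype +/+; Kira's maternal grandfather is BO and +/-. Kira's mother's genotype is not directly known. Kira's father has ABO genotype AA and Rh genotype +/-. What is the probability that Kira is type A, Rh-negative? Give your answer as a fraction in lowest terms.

Kira's mother's ABO genotype from OO × BO: 1/2 BO, 1/2 OO.
Crossing each possibility with the father AA and summing P(type A): 1/2·1/2 + 1/2·1 = 3/4.
Similarly for Rh via the mother's Rh distribution: P(Rh-) = 1/8.
Independent loci: 3/4 × 1/8 = 3/32.

3/32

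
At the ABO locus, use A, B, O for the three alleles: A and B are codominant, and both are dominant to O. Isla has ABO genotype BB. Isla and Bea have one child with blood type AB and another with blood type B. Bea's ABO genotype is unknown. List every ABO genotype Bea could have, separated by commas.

AB, AO

For each candidate genotype of Bea, check whether crossing it with BB can produce every observed child phenotype.
  AA → possible child types {AB} ✗
  AB → possible child types {B, AB} ✓
  AO → possible child types {B, AB} ✓
  BB → possible child types {B} ✗
  BO → possible child types {B} ✗
  OO → possible child types {B} ✗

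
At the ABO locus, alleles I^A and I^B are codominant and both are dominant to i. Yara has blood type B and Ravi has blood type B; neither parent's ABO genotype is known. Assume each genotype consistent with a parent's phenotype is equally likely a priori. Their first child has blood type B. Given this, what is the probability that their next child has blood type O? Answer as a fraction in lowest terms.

1/20

Possible genotypes: Yara ∈ {I^B I^B, I^B i}; Ravi ∈ {I^B I^B, I^B i}.
Weight each parental genotype pair by prior × P(type-B child):
  I^B I^B × I^B I^B: posterior weight 4/15; P(next child type O) = 0.
  I^B I^B × I^B i: posterior weight 4/15; P(next child type O) = 0.
  I^B i × I^B I^B: posterior weight 4/15; P(next child type O) = 0.
  I^B i × I^B i: posterior weight 1/5; P(next child type O) = 1/4.
Weighted sum = 1/20.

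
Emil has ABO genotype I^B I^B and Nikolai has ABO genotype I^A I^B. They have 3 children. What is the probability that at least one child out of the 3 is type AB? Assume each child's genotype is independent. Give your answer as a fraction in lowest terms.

7/8

ABO cross I^B I^B × I^A I^B → 1/2 B, 1/2 AB.
So P(type AB) = 1/2 per child.
P(none) = (1/2)^3 = 1/8; P(at least one) = 1 − 1/8 = 7/8.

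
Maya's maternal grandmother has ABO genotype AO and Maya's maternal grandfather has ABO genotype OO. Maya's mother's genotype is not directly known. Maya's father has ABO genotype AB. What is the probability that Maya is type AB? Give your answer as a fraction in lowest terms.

Maya's mother's ABO genotype from AO × OO: 1/2 AO, 1/2 OO.
Crossing each possibility with the father AB and summing P(type AB): 1/2·1/4 + 1/2·0 = 1/8.

1/8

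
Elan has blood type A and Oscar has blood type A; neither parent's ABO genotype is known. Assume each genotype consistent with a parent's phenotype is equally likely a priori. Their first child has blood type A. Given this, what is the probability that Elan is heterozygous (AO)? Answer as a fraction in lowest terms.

7/15

Possible genotypes: Elan ∈ {AA, AO}; Oscar ∈ {AA, AO}.
Weight each parental genotype pair by prior × P(type-A child):
  AA × AA: posterior weight 4/15.
  AA × AO: posterior weight 4/15.
  AO × AA: posterior weight 4/15.
  AO × AO: posterior weight 1/5.
Sum the posterior weight over pairs where Elan is AO: 7/15.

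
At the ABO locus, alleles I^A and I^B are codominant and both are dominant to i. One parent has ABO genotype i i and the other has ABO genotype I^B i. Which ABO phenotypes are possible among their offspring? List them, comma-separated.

Gametes from i i × I^B i give offspring ABO genotypes I^B i, i i, i.e. phenotypes O, B.

O, B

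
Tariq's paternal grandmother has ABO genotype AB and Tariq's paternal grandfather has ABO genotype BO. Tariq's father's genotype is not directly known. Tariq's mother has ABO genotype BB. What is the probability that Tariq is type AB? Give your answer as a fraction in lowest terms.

Tariq's father's ABO genotype from AB × BO: 1/4 AB, 1/4 AO, 1/4 BB, 1/4 BO.
Crossing each possibility with the mother BB and summing P(type AB): 1/4·1/2 + 1/4·1/2 + 1/4·0 + 1/4·0 = 1/4.

1/4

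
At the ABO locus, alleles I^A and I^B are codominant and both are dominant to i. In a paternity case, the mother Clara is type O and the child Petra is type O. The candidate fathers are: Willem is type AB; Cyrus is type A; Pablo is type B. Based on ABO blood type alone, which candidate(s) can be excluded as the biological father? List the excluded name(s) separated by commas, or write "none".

A candidate is excluded only if no genotype consistent with his phenotype could produce a type O child with a type O mother.
Willem (type AB): no genotype consistent with that phenotype can produce a type-O child with a type-O mother.

Willem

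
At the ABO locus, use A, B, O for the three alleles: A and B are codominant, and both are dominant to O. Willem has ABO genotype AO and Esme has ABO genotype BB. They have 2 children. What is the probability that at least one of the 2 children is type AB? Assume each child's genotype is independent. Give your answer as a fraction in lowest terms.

3/4

ABO cross AO × BB → 1/2 B, 1/2 AB.
So P(type AB) = 1/2 per child.
P(none) = (1/2)^2 = 1/4; P(at least one) = 1 − 1/4 = 3/4.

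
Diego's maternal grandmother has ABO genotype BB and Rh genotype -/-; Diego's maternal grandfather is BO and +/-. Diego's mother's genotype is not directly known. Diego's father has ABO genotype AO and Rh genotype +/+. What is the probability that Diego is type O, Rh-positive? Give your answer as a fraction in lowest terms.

Diego's mother's ABO genotype from BB × BO: 1/2 BB, 1/2 BO.
Crossing each possibility with the father AO and summing P(type O): 1/2·0 + 1/2·1/4 = 1/8.
Similarly for Rh via the mother's Rh distribution: P(Rh+) = 1.
Independent loci: 1/8 × 1 = 1/8.

1/8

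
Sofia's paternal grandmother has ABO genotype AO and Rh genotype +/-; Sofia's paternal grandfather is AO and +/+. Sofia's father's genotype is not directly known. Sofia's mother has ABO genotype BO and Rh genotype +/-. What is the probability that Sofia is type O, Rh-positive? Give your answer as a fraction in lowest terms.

Sofia's father's ABO genotype from AO × AO: 1/4 AA, 1/2 AO, 1/4 OO.
Crossing each possibility with the mother BO and summing P(type O): 1/4·0 + 1/2·1/4 + 1/4·1/2 = 1/4.
Similarly for Rh via the father's Rh distribution: P(Rh+) = 7/8.
Independent loci: 1/4 × 7/8 = 7/32.

7/32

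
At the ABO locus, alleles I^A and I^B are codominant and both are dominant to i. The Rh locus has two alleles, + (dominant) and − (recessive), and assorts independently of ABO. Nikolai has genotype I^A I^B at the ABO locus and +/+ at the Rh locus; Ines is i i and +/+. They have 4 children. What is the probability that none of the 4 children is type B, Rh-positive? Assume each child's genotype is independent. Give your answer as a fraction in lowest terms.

1/16

ABO cross I^A I^B × i i → 1/2 A, 1/2 B.
Rh cross +/+ × +/+ → 1 Rh+; so P(type B, Rh-positive) = 1/2 × 1 = 1/2 per child.
P(not type B, Rh-positive) = 1/2 for one child; (1/2)^4 = 1/16.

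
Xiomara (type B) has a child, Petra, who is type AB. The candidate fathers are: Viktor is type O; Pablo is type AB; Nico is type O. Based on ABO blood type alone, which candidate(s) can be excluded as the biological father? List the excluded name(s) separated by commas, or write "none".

A candidate is excluded only if no genotype consistent with his phenotype could produce a type AB child with a type B mother.
Viktor (type O): no genotype consistent with that phenotype can produce a type-AB child with a type-B mother.
Nico (type O): no genotype consistent with that phenotype can produce a type-AB child with a type-B mother.

Viktor, Nico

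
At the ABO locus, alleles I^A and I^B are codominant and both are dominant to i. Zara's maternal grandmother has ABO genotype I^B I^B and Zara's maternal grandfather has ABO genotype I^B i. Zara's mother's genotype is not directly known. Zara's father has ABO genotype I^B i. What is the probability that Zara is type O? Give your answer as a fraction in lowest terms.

1/8

Zara's mother's ABO genotype from I^B I^B × I^B i: 1/2 I^B I^B, 1/2 I^B i.
Crossing each possibility with the father I^B i and summing P(type O): 1/2·0 + 1/2·1/4 = 1/8.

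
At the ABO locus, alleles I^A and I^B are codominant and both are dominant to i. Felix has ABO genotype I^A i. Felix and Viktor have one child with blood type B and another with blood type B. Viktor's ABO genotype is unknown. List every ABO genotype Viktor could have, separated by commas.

I^A I^B, I^B I^B, I^B i

For each candidate genotype of Viktor, check whether crossing it with I^A i can produce every observed child phenotype.
  I^A I^A → possible child types {A} ✗
  I^A I^B → possible child types {A, B, AB} ✓
  I^A i → possible child types {O, A} ✗
  I^B I^B → possible child types {B, AB} ✓
  I^B i → possible child types {O, A, B, AB} ✓
  i i → possible child types {O, A} ✗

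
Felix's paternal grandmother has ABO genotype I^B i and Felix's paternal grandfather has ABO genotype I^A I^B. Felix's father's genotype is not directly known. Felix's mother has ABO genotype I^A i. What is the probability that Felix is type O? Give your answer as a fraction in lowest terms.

1/8

Felix's father's ABO genotype from I^B i × I^A I^B: 1/4 I^A I^B, 1/4 I^A i, 1/4 I^B I^B, 1/4 I^B i.
Crossing each possibility with the mother I^A i and summing P(type O): 1/4·0 + 1/4·1/4 + 1/4·0 + 1/4·1/4 = 1/8.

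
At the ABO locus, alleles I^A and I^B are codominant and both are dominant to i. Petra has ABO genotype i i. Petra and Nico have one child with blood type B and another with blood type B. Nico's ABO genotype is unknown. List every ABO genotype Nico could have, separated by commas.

I^A I^B, I^B I^B, I^B i

For each candidate genotype of Nico, check whether crossing it with i i can produce every observed child phenotype.
  I^A I^A → possible child types {A} ✗
  I^A I^B → possible child types {A, B} ✓
  I^A i → possible child types {O, A} ✗
  I^B I^B → possible child types {B} ✓
  I^B i → possible child types {O, B} ✓
  i i → possible child types {O} ✗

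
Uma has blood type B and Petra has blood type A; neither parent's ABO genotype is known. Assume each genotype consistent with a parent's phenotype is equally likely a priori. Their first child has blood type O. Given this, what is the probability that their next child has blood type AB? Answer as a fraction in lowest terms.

1/4

Possible genotypes: Uma ∈ {I^B I^B, I^B i}; Petra ∈ {I^A I^A, I^A i}.
Weight each parental genotype pair by prior × P(type-O child):
  I^B i × I^A i: posterior weight 1; P(next child type AB) = 1/4.
Weighted sum = 1/4.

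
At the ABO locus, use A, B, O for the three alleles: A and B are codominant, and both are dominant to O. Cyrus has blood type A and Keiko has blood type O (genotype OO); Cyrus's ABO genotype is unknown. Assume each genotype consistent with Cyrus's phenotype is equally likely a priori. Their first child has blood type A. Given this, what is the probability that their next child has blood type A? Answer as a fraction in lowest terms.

Possible genotypes: Cyrus ∈ {AA, AO}; Keiko ∈ {OO}.
Weight each parental genotype pair by prior × P(type-A child):
  AA × OO: posterior weight 2/3; P(next child type A) = 1.
  AO × OO: posterior weight 1/3; P(next child type A) = 1/2.
Weighted sum = 5/6.

5/6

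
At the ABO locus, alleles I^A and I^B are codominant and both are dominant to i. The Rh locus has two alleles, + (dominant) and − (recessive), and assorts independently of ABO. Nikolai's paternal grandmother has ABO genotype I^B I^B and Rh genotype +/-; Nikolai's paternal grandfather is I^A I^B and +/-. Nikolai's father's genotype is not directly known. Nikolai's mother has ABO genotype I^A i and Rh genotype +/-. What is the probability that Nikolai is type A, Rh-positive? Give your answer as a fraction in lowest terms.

3/16

Nikolai's father's ABO genotype from I^B I^B × I^A I^B: 1/2 I^A I^B, 1/2 I^B I^B.
Crossing each possibility with the mother I^A i and summing P(type A): 1/2·1/2 + 1/2·0 = 1/4.
Similarly for Rh via the father's Rh distribution: P(Rh+) = 3/4.
Independent loci: 1/4 × 3/4 = 3/16.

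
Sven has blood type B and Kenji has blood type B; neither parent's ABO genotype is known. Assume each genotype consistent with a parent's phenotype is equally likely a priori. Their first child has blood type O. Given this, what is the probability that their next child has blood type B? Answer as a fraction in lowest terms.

3/4

Possible genotypes: Sven ∈ {I^B I^B, I^B i}; Kenji ∈ {I^B I^B, I^B i}.
Weight each parental genotype pair by prior × P(type-O child):
  I^B i × I^B i: posterior weight 1; P(next child type B) = 3/4.
Weighted sum = 3/4.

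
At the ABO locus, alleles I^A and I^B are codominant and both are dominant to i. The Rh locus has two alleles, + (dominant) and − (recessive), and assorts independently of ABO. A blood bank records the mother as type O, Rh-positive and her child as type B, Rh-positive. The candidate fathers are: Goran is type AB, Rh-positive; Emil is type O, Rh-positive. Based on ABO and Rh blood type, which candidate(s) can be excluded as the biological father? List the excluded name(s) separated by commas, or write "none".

Emil

A candidate is excluded only if no genotype consistent with his phenotype could produce a type B, Rh-positive child with a type O, Rh-positive mother.
Emil (type O, Rh+): no genotype consistent with that phenotype can produce a type-B Rh+ child with a type-O mother.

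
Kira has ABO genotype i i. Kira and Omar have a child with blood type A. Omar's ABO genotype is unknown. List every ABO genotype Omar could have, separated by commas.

I^A I^A, I^A I^B, I^A i

For each candidate genotype of Omar, check whether crossing it with i i can produce every observed child phenotype.
  I^A I^A → possible child types {A} ✓
  I^A I^B → possible child types {A, B} ✓
  I^A i → possible child types {O, A} ✓
  I^B I^B → possible child types {B} ✗
  I^B i → possible child types {O, B} ✗
  i i → possible child types {O} ✗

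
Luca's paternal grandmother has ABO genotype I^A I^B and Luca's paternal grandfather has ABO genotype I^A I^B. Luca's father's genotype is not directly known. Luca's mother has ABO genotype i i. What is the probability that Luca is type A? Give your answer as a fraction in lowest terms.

Luca's father's ABO genotype from I^A I^B × I^A I^B: 1/4 I^A I^A, 1/2 I^A I^B, 1/4 I^B I^B.
Crossing each possibility with the mother i i and summing P(type A): 1/4·1 + 1/2·1/2 + 1/4·0 = 1/2.

1/2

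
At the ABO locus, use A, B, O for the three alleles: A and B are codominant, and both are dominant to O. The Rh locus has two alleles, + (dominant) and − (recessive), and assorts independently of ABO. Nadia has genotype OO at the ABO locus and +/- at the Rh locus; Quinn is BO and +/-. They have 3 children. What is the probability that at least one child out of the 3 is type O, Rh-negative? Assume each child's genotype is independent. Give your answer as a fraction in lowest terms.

169/512

ABO cross OO × BO → 1/2 O, 1/2 B.
Rh cross +/- × +/- → 3/4 Rh+, 1/4 Rh-; so P(type O, Rh-negative) = 1/2 × 1/4 = 1/8 per child.
P(none) = (7/8)^3 = 343/512; P(at least one) = 1 − 343/512 = 169/512.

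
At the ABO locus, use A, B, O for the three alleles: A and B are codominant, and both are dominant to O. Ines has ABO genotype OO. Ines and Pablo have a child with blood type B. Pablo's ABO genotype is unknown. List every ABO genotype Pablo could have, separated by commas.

For each candidate genotype of Pablo, check whether crossing it with OO can produce every observed child phenotype.
  AA → possible child types {A} ✗
  AB → possible child types {A, B} ✓
  AO → possible child types {O, A} ✗
  BB → possible child types {B} ✓
  BO → possible child types {O, B} ✓
  OO → possible child types {O} ✗

AB, BB, BO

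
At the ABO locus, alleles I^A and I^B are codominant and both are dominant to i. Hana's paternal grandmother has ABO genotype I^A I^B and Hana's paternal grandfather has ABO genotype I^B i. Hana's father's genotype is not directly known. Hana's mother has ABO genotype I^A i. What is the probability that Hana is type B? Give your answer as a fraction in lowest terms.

1/4

Hana's father's ABO genotype from I^A I^B × I^B i: 1/4 I^A I^B, 1/4 I^A i, 1/4 I^B I^B, 1/4 I^B i.
Crossing each possibility with the mother I^A i and summing P(type B): 1/4·1/4 + 1/4·0 + 1/4·1/2 + 1/4·1/4 = 1/4.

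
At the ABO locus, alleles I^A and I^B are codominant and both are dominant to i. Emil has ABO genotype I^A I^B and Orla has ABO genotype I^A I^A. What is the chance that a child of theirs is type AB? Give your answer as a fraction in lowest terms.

1/2

ABO cross I^A I^B × I^A I^A → offspring phenotypes: 1/2 A, 1/2 AB.
So P(type AB) = 1/2.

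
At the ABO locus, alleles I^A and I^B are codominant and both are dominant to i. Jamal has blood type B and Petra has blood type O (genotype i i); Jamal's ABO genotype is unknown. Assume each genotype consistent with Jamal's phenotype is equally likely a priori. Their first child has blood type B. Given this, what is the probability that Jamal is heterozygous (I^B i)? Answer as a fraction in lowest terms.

1/3

Possible genotypes: Jamal ∈ {I^B I^B, I^B i}; Petra ∈ {i i}.
Weight each parental genotype pair by prior × P(type-B child):
  I^B I^B × i i: posterior weight 2/3.
  I^B i × i i: posterior weight 1/3.
Sum the posterior weight over pairs where Jamal is I^B i: 1/3.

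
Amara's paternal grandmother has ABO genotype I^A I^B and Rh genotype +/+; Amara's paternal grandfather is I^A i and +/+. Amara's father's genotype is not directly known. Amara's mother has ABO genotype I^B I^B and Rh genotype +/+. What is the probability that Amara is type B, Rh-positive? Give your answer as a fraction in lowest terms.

1/2

Amara's father's ABO genotype from I^A I^B × I^A i: 1/4 I^A I^A, 1/4 I^A I^B, 1/4 I^A i, 1/4 I^B i.
Crossing each possibility with the mother I^B I^B and summing P(type B): 1/4·0 + 1/4·1/2 + 1/4·1/2 + 1/4·1 = 1/2.
Similarly for Rh via the father's Rh distribution: P(Rh+) = 1.
Independent loci: 1/2 × 1 = 1/2.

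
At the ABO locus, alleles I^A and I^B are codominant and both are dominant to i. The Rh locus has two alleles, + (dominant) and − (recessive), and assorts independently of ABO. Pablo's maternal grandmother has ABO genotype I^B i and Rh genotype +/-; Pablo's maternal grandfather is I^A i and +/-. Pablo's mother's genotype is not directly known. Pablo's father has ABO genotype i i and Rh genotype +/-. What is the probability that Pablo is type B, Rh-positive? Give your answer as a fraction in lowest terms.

Pablo's mother's ABO genotype from I^B i × I^A i: 1/4 I^A I^B, 1/4 I^A i, 1/4 I^B i, 1/4 i i.
Crossing each possibility with the father i i and summing P(type B): 1/4·1/2 + 1/4·0 + 1/4·1/2 + 1/4·0 = 1/4.
Similarly for Rh via the mother's Rh distribution: P(Rh+) = 3/4.
Independent loci: 1/4 × 3/4 = 3/16.

3/16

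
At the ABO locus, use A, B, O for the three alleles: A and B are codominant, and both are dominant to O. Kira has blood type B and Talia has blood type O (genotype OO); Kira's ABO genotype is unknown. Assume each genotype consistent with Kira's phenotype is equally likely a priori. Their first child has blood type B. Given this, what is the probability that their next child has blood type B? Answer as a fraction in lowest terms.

5/6

Possible genotypes: Kira ∈ {BB, BO}; Talia ∈ {OO}.
Weight each parental genotype pair by prior × P(type-B child):
  BB × OO: posterior weight 2/3; P(next child type B) = 1.
  BO × OO: posterior weight 1/3; P(next child type B) = 1/2.
Weighted sum = 5/6.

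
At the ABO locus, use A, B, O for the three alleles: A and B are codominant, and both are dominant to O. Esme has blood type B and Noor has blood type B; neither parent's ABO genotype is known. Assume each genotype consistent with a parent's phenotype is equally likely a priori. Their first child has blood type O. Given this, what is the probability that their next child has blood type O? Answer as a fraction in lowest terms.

1/4

Possible genotypes: Esme ∈ {BB, BO}; Noor ∈ {BB, BO}.
Weight each parental genotype pair by prior × P(type-O child):
  BO × BO: posterior weight 1; P(next child type O) = 1/4.
Weighted sum = 1/4.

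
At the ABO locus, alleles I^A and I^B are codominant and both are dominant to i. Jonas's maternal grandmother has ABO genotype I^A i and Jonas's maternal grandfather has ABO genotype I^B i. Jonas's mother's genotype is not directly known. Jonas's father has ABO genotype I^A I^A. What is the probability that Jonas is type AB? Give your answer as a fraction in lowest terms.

1/4

Jonas's mother's ABO genotype from I^A i × I^B i: 1/4 I^A I^B, 1/4 I^A i, 1/4 I^B i, 1/4 i i.
Crossing each possibility with the father I^A I^A and summing P(type AB): 1/4·1/2 + 1/4·0 + 1/4·1/2 + 1/4·0 = 1/4.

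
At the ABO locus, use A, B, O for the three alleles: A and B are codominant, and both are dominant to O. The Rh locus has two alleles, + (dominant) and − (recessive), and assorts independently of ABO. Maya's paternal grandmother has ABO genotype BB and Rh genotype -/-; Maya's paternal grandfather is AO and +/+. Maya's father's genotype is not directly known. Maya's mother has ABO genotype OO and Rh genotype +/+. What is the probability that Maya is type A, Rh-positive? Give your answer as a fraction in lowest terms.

1/4

Maya's father's ABO genotype from BB × AO: 1/2 AB, 1/2 BO.
Crossing each possibility with the mother OO and summing P(type A): 1/2·1/2 + 1/2·0 = 1/4.
Similarly for Rh via the father's Rh distribution: P(Rh+) = 1.
Independent loci: 1/4 × 1 = 1/4.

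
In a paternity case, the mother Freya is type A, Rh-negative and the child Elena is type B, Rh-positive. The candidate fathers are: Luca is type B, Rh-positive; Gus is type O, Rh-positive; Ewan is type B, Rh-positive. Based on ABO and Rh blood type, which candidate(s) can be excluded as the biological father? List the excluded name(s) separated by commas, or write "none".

A candidate is excluded only if no genotype consistent with his phenotype could produce a type B, Rh-positive child with a type A, Rh-negative mother.
Gus (type O, Rh+): no genotype consistent with that phenotype can produce a type-B Rh+ child with a type-A mother.

Gus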